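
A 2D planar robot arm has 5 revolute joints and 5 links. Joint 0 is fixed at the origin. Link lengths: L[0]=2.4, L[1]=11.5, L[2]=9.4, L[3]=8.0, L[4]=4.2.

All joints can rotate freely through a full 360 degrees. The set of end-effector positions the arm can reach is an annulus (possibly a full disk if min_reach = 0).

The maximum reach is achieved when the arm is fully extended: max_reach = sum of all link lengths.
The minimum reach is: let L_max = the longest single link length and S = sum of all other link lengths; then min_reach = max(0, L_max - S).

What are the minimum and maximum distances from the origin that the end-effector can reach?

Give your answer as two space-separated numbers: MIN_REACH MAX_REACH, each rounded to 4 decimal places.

Link lengths: [2.4, 11.5, 9.4, 8.0, 4.2]
max_reach = 2.4 + 11.5 + 9.4 + 8 + 4.2 = 35.5
L_max = max([2.4, 11.5, 9.4, 8.0, 4.2]) = 11.5
S (sum of others) = 35.5 - 11.5 = 24
min_reach = max(0, 11.5 - 24) = max(0, -12.5) = 0

Answer: 0.0000 35.5000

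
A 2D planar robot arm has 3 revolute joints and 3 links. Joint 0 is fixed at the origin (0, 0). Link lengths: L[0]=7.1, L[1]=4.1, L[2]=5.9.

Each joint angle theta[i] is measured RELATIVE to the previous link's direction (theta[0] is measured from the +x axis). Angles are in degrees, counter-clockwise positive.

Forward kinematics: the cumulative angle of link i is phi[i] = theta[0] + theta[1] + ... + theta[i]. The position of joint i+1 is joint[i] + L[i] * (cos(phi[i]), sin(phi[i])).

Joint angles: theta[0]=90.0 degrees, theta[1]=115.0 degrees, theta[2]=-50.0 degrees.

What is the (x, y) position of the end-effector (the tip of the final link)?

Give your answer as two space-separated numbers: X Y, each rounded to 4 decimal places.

joint[0] = (0.0000, 0.0000)  (base)
link 0: phi[0] = 90 = 90 deg
  cos(90 deg) = 0.0000, sin(90 deg) = 1.0000
  joint[1] = (0.0000, 0.0000) + 7.1 * (0.0000, 1.0000) = (0.0000 + 0.0000, 0.0000 + 7.1000) = (0.0000, 7.1000)
link 1: phi[1] = 90 + 115 = 205 deg
  cos(205 deg) = -0.9063, sin(205 deg) = -0.4226
  joint[2] = (0.0000, 7.1000) + 4.1 * (-0.9063, -0.4226) = (0.0000 + -3.7159, 7.1000 + -1.7327) = (-3.7159, 5.3673)
link 2: phi[2] = 90 + 115 + -50 = 155 deg
  cos(155 deg) = -0.9063, sin(155 deg) = 0.4226
  joint[3] = (-3.7159, 5.3673) + 5.9 * (-0.9063, 0.4226) = (-3.7159 + -5.3472, 5.3673 + 2.4934) = (-9.0631, 7.8607)
End effector: (-9.0631, 7.8607)

Answer: -9.0631 7.8607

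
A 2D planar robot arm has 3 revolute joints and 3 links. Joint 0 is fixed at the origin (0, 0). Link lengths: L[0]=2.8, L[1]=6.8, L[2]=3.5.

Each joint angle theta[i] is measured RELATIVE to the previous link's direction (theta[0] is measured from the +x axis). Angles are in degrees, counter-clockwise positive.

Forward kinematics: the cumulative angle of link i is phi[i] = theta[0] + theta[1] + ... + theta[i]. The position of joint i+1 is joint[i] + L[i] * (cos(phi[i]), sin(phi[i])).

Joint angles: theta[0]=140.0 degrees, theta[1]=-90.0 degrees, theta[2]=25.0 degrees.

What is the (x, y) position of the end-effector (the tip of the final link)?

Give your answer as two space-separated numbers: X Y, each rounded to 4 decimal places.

Answer: 3.1319 10.3896

Derivation:
joint[0] = (0.0000, 0.0000)  (base)
link 0: phi[0] = 140 = 140 deg
  cos(140 deg) = -0.7660, sin(140 deg) = 0.6428
  joint[1] = (0.0000, 0.0000) + 2.8 * (-0.7660, 0.6428) = (0.0000 + -2.1449, 0.0000 + 1.7998) = (-2.1449, 1.7998)
link 1: phi[1] = 140 + -90 = 50 deg
  cos(50 deg) = 0.6428, sin(50 deg) = 0.7660
  joint[2] = (-2.1449, 1.7998) + 6.8 * (0.6428, 0.7660) = (-2.1449 + 4.3710, 1.7998 + 5.2091) = (2.2260, 7.0089)
link 2: phi[2] = 140 + -90 + 25 = 75 deg
  cos(75 deg) = 0.2588, sin(75 deg) = 0.9659
  joint[3] = (2.2260, 7.0089) + 3.5 * (0.2588, 0.9659) = (2.2260 + 0.9059, 7.0089 + 3.3807) = (3.1319, 10.3896)
End effector: (3.1319, 10.3896)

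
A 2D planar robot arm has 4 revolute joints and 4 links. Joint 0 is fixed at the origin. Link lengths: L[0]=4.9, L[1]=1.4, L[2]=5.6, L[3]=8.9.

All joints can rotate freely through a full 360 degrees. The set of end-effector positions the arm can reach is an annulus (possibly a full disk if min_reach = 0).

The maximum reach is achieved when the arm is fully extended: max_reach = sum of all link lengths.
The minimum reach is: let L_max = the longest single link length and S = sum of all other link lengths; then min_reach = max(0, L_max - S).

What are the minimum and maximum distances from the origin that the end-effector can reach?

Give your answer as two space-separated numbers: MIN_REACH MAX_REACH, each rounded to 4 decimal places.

Answer: 0.0000 20.8000

Derivation:
Link lengths: [4.9, 1.4, 5.6, 8.9]
max_reach = 4.9 + 1.4 + 5.6 + 8.9 = 20.8
L_max = max([4.9, 1.4, 5.6, 8.9]) = 8.9
S (sum of others) = 20.8 - 8.9 = 11.9
min_reach = max(0, 8.9 - 11.9) = max(0, -3) = 0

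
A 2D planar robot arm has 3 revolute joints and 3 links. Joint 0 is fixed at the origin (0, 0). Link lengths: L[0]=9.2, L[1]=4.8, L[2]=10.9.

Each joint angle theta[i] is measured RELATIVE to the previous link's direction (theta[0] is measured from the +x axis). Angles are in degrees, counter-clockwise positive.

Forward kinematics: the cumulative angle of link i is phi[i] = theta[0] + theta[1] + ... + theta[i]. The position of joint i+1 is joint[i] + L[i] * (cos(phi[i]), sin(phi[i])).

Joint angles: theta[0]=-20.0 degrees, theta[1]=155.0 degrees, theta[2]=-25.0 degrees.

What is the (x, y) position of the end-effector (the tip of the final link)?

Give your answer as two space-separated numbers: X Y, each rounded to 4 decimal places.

joint[0] = (0.0000, 0.0000)  (base)
link 0: phi[0] = -20 = -20 deg
  cos(-20 deg) = 0.9397, sin(-20 deg) = -0.3420
  joint[1] = (0.0000, 0.0000) + 9.2 * (0.9397, -0.3420) = (0.0000 + 8.6452, 0.0000 + -3.1466) = (8.6452, -3.1466)
link 1: phi[1] = -20 + 155 = 135 deg
  cos(135 deg) = -0.7071, sin(135 deg) = 0.7071
  joint[2] = (8.6452, -3.1466) + 4.8 * (-0.7071, 0.7071) = (8.6452 + -3.3941, -3.1466 + 3.3941) = (5.2511, 0.2475)
link 2: phi[2] = -20 + 155 + -25 = 110 deg
  cos(110 deg) = -0.3420, sin(110 deg) = 0.9397
  joint[3] = (5.2511, 0.2475) + 10.9 * (-0.3420, 0.9397) = (5.2511 + -3.7280, 0.2475 + 10.2426) = (1.5230, 10.4902)
End effector: (1.5230, 10.4902)

Answer: 1.5230 10.4902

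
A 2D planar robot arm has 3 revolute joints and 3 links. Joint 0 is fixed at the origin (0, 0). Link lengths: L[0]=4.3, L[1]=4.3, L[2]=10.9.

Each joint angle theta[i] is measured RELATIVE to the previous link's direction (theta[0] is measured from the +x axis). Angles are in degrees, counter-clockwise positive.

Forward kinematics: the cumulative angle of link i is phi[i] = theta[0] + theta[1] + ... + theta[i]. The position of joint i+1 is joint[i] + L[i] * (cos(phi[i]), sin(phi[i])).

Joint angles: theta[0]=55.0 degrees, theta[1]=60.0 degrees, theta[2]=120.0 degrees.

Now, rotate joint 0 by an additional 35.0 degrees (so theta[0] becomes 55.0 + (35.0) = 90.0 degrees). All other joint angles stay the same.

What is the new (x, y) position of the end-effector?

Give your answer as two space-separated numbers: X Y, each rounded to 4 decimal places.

joint[0] = (0.0000, 0.0000)  (base)
link 0: phi[0] = 90 = 90 deg
  cos(90 deg) = 0.0000, sin(90 deg) = 1.0000
  joint[1] = (0.0000, 0.0000) + 4.3 * (0.0000, 1.0000) = (0.0000 + 0.0000, 0.0000 + 4.3000) = (0.0000, 4.3000)
link 1: phi[1] = 90 + 60 = 150 deg
  cos(150 deg) = -0.8660, sin(150 deg) = 0.5000
  joint[2] = (0.0000, 4.3000) + 4.3 * (-0.8660, 0.5000) = (0.0000 + -3.7239, 4.3000 + 2.1500) = (-3.7239, 6.4500)
link 2: phi[2] = 90 + 60 + 120 = 270 deg
  cos(270 deg) = -0.0000, sin(270 deg) = -1.0000
  joint[3] = (-3.7239, 6.4500) + 10.9 * (-0.0000, -1.0000) = (-3.7239 + -0.0000, 6.4500 + -10.9000) = (-3.7239, -4.4500)
End effector: (-3.7239, -4.4500)

Answer: -3.7239 -4.4500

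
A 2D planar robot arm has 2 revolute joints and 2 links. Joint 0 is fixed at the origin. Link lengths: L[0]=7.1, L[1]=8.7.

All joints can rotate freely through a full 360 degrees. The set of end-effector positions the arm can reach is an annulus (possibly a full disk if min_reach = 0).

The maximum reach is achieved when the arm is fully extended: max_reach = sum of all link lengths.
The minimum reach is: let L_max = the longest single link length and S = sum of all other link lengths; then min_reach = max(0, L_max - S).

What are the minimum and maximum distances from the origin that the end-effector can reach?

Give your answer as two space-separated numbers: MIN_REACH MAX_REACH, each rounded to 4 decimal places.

Answer: 1.6000 15.8000

Derivation:
Link lengths: [7.1, 8.7]
max_reach = 7.1 + 8.7 = 15.8
L_max = max([7.1, 8.7]) = 8.7
S (sum of others) = 15.8 - 8.7 = 7.1
min_reach = max(0, 8.7 - 7.1) = max(0, 1.6) = 1.6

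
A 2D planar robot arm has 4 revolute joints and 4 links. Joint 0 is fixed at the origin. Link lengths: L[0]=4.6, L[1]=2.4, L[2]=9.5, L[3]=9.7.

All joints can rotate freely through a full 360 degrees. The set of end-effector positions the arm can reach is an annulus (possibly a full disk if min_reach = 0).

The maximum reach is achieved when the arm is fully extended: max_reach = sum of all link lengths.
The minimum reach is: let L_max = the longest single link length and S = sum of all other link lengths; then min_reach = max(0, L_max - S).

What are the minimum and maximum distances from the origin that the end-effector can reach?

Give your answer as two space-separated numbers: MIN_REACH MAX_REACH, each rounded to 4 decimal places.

Link lengths: [4.6, 2.4, 9.5, 9.7]
max_reach = 4.6 + 2.4 + 9.5 + 9.7 = 26.2
L_max = max([4.6, 2.4, 9.5, 9.7]) = 9.7
S (sum of others) = 26.2 - 9.7 = 16.5
min_reach = max(0, 9.7 - 16.5) = max(0, -6.8) = 0

Answer: 0.0000 26.2000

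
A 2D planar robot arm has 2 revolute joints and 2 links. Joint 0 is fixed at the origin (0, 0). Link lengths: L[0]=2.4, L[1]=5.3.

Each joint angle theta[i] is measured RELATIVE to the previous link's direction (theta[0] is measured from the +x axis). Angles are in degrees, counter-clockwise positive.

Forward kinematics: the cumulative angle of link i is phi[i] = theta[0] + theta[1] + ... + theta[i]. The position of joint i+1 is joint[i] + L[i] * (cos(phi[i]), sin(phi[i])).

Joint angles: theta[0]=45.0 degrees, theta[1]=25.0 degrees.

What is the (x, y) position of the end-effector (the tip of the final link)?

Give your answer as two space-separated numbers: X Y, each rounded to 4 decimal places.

joint[0] = (0.0000, 0.0000)  (base)
link 0: phi[0] = 45 = 45 deg
  cos(45 deg) = 0.7071, sin(45 deg) = 0.7071
  joint[1] = (0.0000, 0.0000) + 2.4 * (0.7071, 0.7071) = (0.0000 + 1.6971, 0.0000 + 1.6971) = (1.6971, 1.6971)
link 1: phi[1] = 45 + 25 = 70 deg
  cos(70 deg) = 0.3420, sin(70 deg) = 0.9397
  joint[2] = (1.6971, 1.6971) + 5.3 * (0.3420, 0.9397) = (1.6971 + 1.8127, 1.6971 + 4.9804) = (3.5098, 6.6774)
End effector: (3.5098, 6.6774)

Answer: 3.5098 6.6774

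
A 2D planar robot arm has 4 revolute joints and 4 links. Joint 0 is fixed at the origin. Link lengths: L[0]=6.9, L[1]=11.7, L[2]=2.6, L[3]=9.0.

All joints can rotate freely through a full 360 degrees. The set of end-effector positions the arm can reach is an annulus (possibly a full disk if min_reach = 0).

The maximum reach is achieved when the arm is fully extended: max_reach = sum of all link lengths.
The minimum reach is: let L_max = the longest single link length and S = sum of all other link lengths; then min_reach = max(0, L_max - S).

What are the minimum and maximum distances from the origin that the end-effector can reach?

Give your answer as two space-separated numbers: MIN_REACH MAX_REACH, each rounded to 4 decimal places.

Link lengths: [6.9, 11.7, 2.6, 9.0]
max_reach = 6.9 + 11.7 + 2.6 + 9 = 30.2
L_max = max([6.9, 11.7, 2.6, 9.0]) = 11.7
S (sum of others) = 30.2 - 11.7 = 18.5
min_reach = max(0, 11.7 - 18.5) = max(0, -6.8) = 0

Answer: 0.0000 30.2000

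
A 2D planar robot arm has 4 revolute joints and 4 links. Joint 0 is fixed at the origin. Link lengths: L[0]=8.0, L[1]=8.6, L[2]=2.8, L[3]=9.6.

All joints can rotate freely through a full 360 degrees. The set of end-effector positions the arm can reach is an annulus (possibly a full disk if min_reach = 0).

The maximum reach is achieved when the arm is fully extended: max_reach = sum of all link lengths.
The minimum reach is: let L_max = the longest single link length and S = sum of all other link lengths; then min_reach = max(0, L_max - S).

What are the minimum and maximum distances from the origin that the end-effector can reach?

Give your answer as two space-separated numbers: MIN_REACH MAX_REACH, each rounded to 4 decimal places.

Answer: 0.0000 29.0000

Derivation:
Link lengths: [8.0, 8.6, 2.8, 9.6]
max_reach = 8 + 8.6 + 2.8 + 9.6 = 29
L_max = max([8.0, 8.6, 2.8, 9.6]) = 9.6
S (sum of others) = 29 - 9.6 = 19.4
min_reach = max(0, 9.6 - 19.4) = max(0, -9.8) = 0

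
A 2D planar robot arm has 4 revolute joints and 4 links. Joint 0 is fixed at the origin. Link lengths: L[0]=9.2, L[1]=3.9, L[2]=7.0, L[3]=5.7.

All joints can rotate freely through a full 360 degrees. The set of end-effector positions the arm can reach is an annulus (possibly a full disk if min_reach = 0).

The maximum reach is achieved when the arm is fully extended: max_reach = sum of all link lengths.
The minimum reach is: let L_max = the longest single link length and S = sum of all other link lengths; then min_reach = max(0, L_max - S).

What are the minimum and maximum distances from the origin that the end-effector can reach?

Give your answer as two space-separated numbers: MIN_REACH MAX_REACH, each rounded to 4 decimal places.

Answer: 0.0000 25.8000

Derivation:
Link lengths: [9.2, 3.9, 7.0, 5.7]
max_reach = 9.2 + 3.9 + 7 + 5.7 = 25.8
L_max = max([9.2, 3.9, 7.0, 5.7]) = 9.2
S (sum of others) = 25.8 - 9.2 = 16.6
min_reach = max(0, 9.2 - 16.6) = max(0, -7.4) = 0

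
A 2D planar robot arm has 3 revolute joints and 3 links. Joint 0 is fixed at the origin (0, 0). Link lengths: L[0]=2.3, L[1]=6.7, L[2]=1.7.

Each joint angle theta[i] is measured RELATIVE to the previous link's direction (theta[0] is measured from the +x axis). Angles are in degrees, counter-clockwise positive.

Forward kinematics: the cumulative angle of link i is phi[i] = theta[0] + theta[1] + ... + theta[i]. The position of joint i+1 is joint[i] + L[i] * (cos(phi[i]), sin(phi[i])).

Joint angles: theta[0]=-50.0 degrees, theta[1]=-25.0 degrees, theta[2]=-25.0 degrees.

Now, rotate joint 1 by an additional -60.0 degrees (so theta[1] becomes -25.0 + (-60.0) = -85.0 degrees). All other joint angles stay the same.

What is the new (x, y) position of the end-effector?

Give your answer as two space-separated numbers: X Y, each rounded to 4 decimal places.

Answer: -4.8567 -7.0810

Derivation:
joint[0] = (0.0000, 0.0000)  (base)
link 0: phi[0] = -50 = -50 deg
  cos(-50 deg) = 0.6428, sin(-50 deg) = -0.7660
  joint[1] = (0.0000, 0.0000) + 2.3 * (0.6428, -0.7660) = (0.0000 + 1.4784, 0.0000 + -1.7619) = (1.4784, -1.7619)
link 1: phi[1] = -50 + -85 = -135 deg
  cos(-135 deg) = -0.7071, sin(-135 deg) = -0.7071
  joint[2] = (1.4784, -1.7619) + 6.7 * (-0.7071, -0.7071) = (1.4784 + -4.7376, -1.7619 + -4.7376) = (-3.2592, -6.4995)
link 2: phi[2] = -50 + -85 + -25 = -160 deg
  cos(-160 deg) = -0.9397, sin(-160 deg) = -0.3420
  joint[3] = (-3.2592, -6.4995) + 1.7 * (-0.9397, -0.3420) = (-3.2592 + -1.5975, -6.4995 + -0.5814) = (-4.8567, -7.0810)
End effector: (-4.8567, -7.0810)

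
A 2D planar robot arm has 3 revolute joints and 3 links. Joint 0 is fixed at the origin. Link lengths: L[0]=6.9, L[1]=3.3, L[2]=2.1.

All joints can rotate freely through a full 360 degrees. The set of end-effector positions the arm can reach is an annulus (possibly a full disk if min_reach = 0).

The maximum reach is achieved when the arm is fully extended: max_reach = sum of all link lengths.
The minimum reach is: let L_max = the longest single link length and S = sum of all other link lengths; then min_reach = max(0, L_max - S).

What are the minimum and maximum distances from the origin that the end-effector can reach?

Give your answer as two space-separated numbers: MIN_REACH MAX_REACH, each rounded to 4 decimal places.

Answer: 1.5000 12.3000

Derivation:
Link lengths: [6.9, 3.3, 2.1]
max_reach = 6.9 + 3.3 + 2.1 = 12.3
L_max = max([6.9, 3.3, 2.1]) = 6.9
S (sum of others) = 12.3 - 6.9 = 5.4
min_reach = max(0, 6.9 - 5.4) = max(0, 1.5) = 1.5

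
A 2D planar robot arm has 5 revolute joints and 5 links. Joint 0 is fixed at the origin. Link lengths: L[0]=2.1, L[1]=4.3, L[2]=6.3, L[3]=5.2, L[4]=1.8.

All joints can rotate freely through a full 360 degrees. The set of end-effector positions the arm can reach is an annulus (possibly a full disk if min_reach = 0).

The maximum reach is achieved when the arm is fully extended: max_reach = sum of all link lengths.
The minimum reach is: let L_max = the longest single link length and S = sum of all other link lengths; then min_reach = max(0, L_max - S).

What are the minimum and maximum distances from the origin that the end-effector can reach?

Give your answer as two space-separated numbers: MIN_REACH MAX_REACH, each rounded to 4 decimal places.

Answer: 0.0000 19.7000

Derivation:
Link lengths: [2.1, 4.3, 6.3, 5.2, 1.8]
max_reach = 2.1 + 4.3 + 6.3 + 5.2 + 1.8 = 19.7
L_max = max([2.1, 4.3, 6.3, 5.2, 1.8]) = 6.3
S (sum of others) = 19.7 - 6.3 = 13.4
min_reach = max(0, 6.3 - 13.4) = max(0, -7.1) = 0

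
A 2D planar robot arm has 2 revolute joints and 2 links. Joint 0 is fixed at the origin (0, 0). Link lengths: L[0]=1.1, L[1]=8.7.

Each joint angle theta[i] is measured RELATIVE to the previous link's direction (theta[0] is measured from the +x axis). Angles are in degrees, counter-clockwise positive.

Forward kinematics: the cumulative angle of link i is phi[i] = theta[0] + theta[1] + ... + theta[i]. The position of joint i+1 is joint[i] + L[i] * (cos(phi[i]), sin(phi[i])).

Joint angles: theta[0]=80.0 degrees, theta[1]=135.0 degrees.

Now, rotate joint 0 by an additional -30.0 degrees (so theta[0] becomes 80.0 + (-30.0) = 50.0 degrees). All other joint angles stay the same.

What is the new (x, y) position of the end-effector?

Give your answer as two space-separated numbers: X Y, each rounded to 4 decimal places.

joint[0] = (0.0000, 0.0000)  (base)
link 0: phi[0] = 50 = 50 deg
  cos(50 deg) = 0.6428, sin(50 deg) = 0.7660
  joint[1] = (0.0000, 0.0000) + 1.1 * (0.6428, 0.7660) = (0.0000 + 0.7071, 0.0000 + 0.8426) = (0.7071, 0.8426)
link 1: phi[1] = 50 + 135 = 185 deg
  cos(185 deg) = -0.9962, sin(185 deg) = -0.0872
  joint[2] = (0.7071, 0.8426) + 8.7 * (-0.9962, -0.0872) = (0.7071 + -8.6669, 0.8426 + -0.7583) = (-7.9598, 0.0844)
End effector: (-7.9598, 0.0844)

Answer: -7.9598 0.0844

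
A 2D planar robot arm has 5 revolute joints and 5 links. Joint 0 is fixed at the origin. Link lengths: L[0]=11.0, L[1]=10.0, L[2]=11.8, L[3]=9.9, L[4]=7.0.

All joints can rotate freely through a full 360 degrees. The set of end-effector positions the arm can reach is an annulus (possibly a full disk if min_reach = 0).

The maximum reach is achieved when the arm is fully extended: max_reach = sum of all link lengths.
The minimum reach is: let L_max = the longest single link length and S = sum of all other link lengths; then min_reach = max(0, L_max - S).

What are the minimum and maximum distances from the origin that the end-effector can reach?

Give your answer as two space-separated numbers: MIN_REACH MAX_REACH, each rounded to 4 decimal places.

Link lengths: [11.0, 10.0, 11.8, 9.9, 7.0]
max_reach = 11 + 10 + 11.8 + 9.9 + 7 = 49.7
L_max = max([11.0, 10.0, 11.8, 9.9, 7.0]) = 11.8
S (sum of others) = 49.7 - 11.8 = 37.9
min_reach = max(0, 11.8 - 37.9) = max(0, -26.1) = 0

Answer: 0.0000 49.7000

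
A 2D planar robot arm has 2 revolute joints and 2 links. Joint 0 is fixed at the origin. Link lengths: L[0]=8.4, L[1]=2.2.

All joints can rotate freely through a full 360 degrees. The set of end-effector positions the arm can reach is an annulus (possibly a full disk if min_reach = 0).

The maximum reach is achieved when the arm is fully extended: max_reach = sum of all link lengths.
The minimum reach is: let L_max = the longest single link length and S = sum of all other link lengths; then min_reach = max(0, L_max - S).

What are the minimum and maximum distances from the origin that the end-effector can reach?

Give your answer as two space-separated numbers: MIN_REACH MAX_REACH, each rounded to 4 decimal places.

Link lengths: [8.4, 2.2]
max_reach = 8.4 + 2.2 = 10.6
L_max = max([8.4, 2.2]) = 8.4
S (sum of others) = 10.6 - 8.4 = 2.2
min_reach = max(0, 8.4 - 2.2) = max(0, 6.2) = 6.2

Answer: 6.2000 10.6000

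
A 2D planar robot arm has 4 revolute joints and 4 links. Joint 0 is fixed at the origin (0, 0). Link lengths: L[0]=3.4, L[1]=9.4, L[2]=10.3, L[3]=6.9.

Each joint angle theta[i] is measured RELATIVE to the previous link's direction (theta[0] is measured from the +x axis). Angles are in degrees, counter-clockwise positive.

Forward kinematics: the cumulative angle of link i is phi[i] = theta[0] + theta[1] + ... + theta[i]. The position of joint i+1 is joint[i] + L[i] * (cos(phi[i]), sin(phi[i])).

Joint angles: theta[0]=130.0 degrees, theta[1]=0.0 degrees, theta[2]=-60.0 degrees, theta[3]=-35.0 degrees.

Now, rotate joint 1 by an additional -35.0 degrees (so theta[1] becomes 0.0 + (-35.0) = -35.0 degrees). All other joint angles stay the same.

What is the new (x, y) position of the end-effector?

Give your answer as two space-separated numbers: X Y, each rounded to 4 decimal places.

joint[0] = (0.0000, 0.0000)  (base)
link 0: phi[0] = 130 = 130 deg
  cos(130 deg) = -0.6428, sin(130 deg) = 0.7660
  joint[1] = (0.0000, 0.0000) + 3.4 * (-0.6428, 0.7660) = (0.0000 + -2.1855, 0.0000 + 2.6046) = (-2.1855, 2.6046)
link 1: phi[1] = 130 + -35 = 95 deg
  cos(95 deg) = -0.0872, sin(95 deg) = 0.9962
  joint[2] = (-2.1855, 2.6046) + 9.4 * (-0.0872, 0.9962) = (-2.1855 + -0.8193, 2.6046 + 9.3642) = (-3.0047, 11.9688)
link 2: phi[2] = 130 + -35 + -60 = 35 deg
  cos(35 deg) = 0.8192, sin(35 deg) = 0.5736
  joint[3] = (-3.0047, 11.9688) + 10.3 * (0.8192, 0.5736) = (-3.0047 + 8.4373, 11.9688 + 5.9078) = (5.4325, 17.8766)
link 3: phi[3] = 130 + -35 + -60 + -35 = 0 deg
  cos(0 deg) = 1.0000, sin(0 deg) = 0.0000
  joint[4] = (5.4325, 17.8766) + 6.9 * (1.0000, 0.0000) = (5.4325 + 6.9000, 17.8766 + 0.0000) = (12.3325, 17.8766)
End effector: (12.3325, 17.8766)

Answer: 12.3325 17.8766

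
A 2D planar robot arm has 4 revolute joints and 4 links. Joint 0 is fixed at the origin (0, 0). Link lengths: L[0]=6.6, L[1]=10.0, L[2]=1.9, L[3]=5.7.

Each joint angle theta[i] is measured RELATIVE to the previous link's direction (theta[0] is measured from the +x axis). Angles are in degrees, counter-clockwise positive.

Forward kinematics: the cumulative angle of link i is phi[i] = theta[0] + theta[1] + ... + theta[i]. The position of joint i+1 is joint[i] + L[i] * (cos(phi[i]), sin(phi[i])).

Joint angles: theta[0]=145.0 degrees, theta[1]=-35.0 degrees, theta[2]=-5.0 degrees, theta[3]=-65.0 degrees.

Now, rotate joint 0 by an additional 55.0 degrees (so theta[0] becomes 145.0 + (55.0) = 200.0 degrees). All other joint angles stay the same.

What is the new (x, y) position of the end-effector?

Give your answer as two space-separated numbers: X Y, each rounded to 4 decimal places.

Answer: -18.1434 6.6590

Derivation:
joint[0] = (0.0000, 0.0000)  (base)
link 0: phi[0] = 200 = 200 deg
  cos(200 deg) = -0.9397, sin(200 deg) = -0.3420
  joint[1] = (0.0000, 0.0000) + 6.6 * (-0.9397, -0.3420) = (0.0000 + -6.2020, 0.0000 + -2.2573) = (-6.2020, -2.2573)
link 1: phi[1] = 200 + -35 = 165 deg
  cos(165 deg) = -0.9659, sin(165 deg) = 0.2588
  joint[2] = (-6.2020, -2.2573) + 10 * (-0.9659, 0.2588) = (-6.2020 + -9.6593, -2.2573 + 2.5882) = (-15.8612, 0.3309)
link 2: phi[2] = 200 + -35 + -5 = 160 deg
  cos(160 deg) = -0.9397, sin(160 deg) = 0.3420
  joint[3] = (-15.8612, 0.3309) + 1.9 * (-0.9397, 0.3420) = (-15.8612 + -1.7854, 0.3309 + 0.6498) = (-17.6466, 0.9807)
link 3: phi[3] = 200 + -35 + -5 + -65 = 95 deg
  cos(95 deg) = -0.0872, sin(95 deg) = 0.9962
  joint[4] = (-17.6466, 0.9807) + 5.7 * (-0.0872, 0.9962) = (-17.6466 + -0.4968, 0.9807 + 5.6783) = (-18.1434, 6.6590)
End effector: (-18.1434, 6.6590)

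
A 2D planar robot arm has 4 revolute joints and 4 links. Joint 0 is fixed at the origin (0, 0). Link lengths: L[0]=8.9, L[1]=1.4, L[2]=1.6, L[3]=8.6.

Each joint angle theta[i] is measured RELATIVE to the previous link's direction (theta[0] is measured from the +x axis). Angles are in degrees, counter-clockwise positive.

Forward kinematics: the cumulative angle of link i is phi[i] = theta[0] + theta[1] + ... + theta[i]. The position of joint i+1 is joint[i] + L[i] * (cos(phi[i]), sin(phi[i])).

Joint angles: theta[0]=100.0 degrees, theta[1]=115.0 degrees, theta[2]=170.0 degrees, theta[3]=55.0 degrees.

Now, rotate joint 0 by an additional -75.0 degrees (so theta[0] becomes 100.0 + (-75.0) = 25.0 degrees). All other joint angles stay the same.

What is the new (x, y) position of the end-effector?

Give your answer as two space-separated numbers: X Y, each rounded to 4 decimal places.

joint[0] = (0.0000, 0.0000)  (base)
link 0: phi[0] = 25 = 25 deg
  cos(25 deg) = 0.9063, sin(25 deg) = 0.4226
  joint[1] = (0.0000, 0.0000) + 8.9 * (0.9063, 0.4226) = (0.0000 + 8.0661, 0.0000 + 3.7613) = (8.0661, 3.7613)
link 1: phi[1] = 25 + 115 = 140 deg
  cos(140 deg) = -0.7660, sin(140 deg) = 0.6428
  joint[2] = (8.0661, 3.7613) + 1.4 * (-0.7660, 0.6428) = (8.0661 + -1.0725, 3.7613 + 0.8999) = (6.9937, 4.6612)
link 2: phi[2] = 25 + 115 + 170 = 310 deg
  cos(310 deg) = 0.6428, sin(310 deg) = -0.7660
  joint[3] = (6.9937, 4.6612) + 1.6 * (0.6428, -0.7660) = (6.9937 + 1.0285, 4.6612 + -1.2257) = (8.0221, 3.4355)
link 3: phi[3] = 25 + 115 + 170 + 55 = 365 deg
  cos(365 deg) = 0.9962, sin(365 deg) = 0.0872
  joint[4] = (8.0221, 3.4355) + 8.6 * (0.9962, 0.0872) = (8.0221 + 8.5673, 3.4355 + 0.7495) = (16.5894, 4.1851)
End effector: (16.5894, 4.1851)

Answer: 16.5894 4.1851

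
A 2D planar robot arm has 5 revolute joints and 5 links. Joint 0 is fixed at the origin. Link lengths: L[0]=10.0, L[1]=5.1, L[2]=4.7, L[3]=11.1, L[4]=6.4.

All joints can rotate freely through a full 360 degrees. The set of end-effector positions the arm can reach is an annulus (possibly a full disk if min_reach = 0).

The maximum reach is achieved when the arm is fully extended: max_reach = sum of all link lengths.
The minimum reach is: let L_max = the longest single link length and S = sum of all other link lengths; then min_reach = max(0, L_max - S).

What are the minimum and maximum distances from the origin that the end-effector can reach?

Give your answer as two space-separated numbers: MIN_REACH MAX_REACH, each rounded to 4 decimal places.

Link lengths: [10.0, 5.1, 4.7, 11.1, 6.4]
max_reach = 10 + 5.1 + 4.7 + 11.1 + 6.4 = 37.3
L_max = max([10.0, 5.1, 4.7, 11.1, 6.4]) = 11.1
S (sum of others) = 37.3 - 11.1 = 26.2
min_reach = max(0, 11.1 - 26.2) = max(0, -15.1) = 0

Answer: 0.0000 37.3000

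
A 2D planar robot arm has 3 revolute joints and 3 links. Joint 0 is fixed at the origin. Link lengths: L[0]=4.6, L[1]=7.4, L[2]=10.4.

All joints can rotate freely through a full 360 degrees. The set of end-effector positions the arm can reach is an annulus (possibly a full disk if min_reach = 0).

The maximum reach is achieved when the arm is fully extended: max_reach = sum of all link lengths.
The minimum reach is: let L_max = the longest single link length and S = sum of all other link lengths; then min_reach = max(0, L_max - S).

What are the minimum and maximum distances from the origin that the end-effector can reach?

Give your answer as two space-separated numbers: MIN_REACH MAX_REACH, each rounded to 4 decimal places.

Link lengths: [4.6, 7.4, 10.4]
max_reach = 4.6 + 7.4 + 10.4 = 22.4
L_max = max([4.6, 7.4, 10.4]) = 10.4
S (sum of others) = 22.4 - 10.4 = 12
min_reach = max(0, 10.4 - 12) = max(0, -1.6) = 0

Answer: 0.0000 22.4000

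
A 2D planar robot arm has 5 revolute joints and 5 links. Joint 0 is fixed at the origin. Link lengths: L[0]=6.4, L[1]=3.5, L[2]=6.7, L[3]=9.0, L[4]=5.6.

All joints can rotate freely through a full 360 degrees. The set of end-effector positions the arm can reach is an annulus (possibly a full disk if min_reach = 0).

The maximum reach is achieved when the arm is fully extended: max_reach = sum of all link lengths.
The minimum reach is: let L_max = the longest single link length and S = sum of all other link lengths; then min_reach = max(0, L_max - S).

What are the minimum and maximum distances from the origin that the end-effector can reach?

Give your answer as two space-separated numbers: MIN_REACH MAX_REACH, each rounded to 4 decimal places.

Answer: 0.0000 31.2000

Derivation:
Link lengths: [6.4, 3.5, 6.7, 9.0, 5.6]
max_reach = 6.4 + 3.5 + 6.7 + 9 + 5.6 = 31.2
L_max = max([6.4, 3.5, 6.7, 9.0, 5.6]) = 9
S (sum of others) = 31.2 - 9 = 22.2
min_reach = max(0, 9 - 22.2) = max(0, -13.2) = 0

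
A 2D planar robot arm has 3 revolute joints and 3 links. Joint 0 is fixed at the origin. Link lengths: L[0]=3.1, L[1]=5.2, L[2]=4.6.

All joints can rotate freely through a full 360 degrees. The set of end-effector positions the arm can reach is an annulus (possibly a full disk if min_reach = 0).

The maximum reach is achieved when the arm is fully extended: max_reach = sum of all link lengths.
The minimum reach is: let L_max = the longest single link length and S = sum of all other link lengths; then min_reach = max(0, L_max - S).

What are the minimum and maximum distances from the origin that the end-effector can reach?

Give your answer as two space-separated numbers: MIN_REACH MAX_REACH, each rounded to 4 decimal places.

Link lengths: [3.1, 5.2, 4.6]
max_reach = 3.1 + 5.2 + 4.6 = 12.9
L_max = max([3.1, 5.2, 4.6]) = 5.2
S (sum of others) = 12.9 - 5.2 = 7.7
min_reach = max(0, 5.2 - 7.7) = max(0, -2.5) = 0

Answer: 0.0000 12.9000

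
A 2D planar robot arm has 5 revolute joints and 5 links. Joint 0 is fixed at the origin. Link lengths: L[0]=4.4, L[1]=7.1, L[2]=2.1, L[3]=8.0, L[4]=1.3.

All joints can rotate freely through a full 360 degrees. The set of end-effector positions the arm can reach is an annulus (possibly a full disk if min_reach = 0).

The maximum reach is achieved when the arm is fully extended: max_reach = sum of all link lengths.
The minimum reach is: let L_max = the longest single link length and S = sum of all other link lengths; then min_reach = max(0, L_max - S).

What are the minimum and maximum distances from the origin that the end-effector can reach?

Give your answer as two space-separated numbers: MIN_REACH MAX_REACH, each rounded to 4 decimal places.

Link lengths: [4.4, 7.1, 2.1, 8.0, 1.3]
max_reach = 4.4 + 7.1 + 2.1 + 8 + 1.3 = 22.9
L_max = max([4.4, 7.1, 2.1, 8.0, 1.3]) = 8
S (sum of others) = 22.9 - 8 = 14.9
min_reach = max(0, 8 - 14.9) = max(0, -6.9) = 0

Answer: 0.0000 22.9000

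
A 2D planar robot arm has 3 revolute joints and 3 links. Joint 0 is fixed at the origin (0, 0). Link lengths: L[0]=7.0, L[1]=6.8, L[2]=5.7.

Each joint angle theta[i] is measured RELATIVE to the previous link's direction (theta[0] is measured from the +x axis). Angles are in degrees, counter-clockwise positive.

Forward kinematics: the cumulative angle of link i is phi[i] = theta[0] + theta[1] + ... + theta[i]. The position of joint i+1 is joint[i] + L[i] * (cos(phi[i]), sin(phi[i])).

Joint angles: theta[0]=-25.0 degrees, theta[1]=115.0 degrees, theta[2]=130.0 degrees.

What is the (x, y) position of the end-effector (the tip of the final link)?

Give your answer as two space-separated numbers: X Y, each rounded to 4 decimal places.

joint[0] = (0.0000, 0.0000)  (base)
link 0: phi[0] = -25 = -25 deg
  cos(-25 deg) = 0.9063, sin(-25 deg) = -0.4226
  joint[1] = (0.0000, 0.0000) + 7 * (0.9063, -0.4226) = (0.0000 + 6.3442, 0.0000 + -2.9583) = (6.3442, -2.9583)
link 1: phi[1] = -25 + 115 = 90 deg
  cos(90 deg) = 0.0000, sin(90 deg) = 1.0000
  joint[2] = (6.3442, -2.9583) + 6.8 * (0.0000, 1.0000) = (6.3442 + 0.0000, -2.9583 + 6.8000) = (6.3442, 3.8417)
link 2: phi[2] = -25 + 115 + 130 = 220 deg
  cos(220 deg) = -0.7660, sin(220 deg) = -0.6428
  joint[3] = (6.3442, 3.8417) + 5.7 * (-0.7660, -0.6428) = (6.3442 + -4.3665, 3.8417 + -3.6639) = (1.9777, 0.1778)
End effector: (1.9777, 0.1778)

Answer: 1.9777 0.1778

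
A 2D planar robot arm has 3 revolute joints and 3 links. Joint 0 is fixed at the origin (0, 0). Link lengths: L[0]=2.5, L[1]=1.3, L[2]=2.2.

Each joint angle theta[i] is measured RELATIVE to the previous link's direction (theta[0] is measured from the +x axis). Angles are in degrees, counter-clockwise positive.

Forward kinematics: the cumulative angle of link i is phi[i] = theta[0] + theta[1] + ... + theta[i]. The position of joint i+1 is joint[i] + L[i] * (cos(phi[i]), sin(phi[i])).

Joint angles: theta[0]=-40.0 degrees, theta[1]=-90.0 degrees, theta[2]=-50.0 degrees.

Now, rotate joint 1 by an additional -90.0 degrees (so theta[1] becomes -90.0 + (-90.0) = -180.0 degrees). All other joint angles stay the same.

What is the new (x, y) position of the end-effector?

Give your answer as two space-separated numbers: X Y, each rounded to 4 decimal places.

Answer: 0.9193 1.4287

Derivation:
joint[0] = (0.0000, 0.0000)  (base)
link 0: phi[0] = -40 = -40 deg
  cos(-40 deg) = 0.7660, sin(-40 deg) = -0.6428
  joint[1] = (0.0000, 0.0000) + 2.5 * (0.7660, -0.6428) = (0.0000 + 1.9151, 0.0000 + -1.6070) = (1.9151, -1.6070)
link 1: phi[1] = -40 + -180 = -220 deg
  cos(-220 deg) = -0.7660, sin(-220 deg) = 0.6428
  joint[2] = (1.9151, -1.6070) + 1.3 * (-0.7660, 0.6428) = (1.9151 + -0.9959, -1.6070 + 0.8356) = (0.9193, -0.7713)
link 2: phi[2] = -40 + -180 + -50 = -270 deg
  cos(-270 deg) = -0.0000, sin(-270 deg) = 1.0000
  joint[3] = (0.9193, -0.7713) + 2.2 * (-0.0000, 1.0000) = (0.9193 + -0.0000, -0.7713 + 2.2000) = (0.9193, 1.4287)
End effector: (0.9193, 1.4287)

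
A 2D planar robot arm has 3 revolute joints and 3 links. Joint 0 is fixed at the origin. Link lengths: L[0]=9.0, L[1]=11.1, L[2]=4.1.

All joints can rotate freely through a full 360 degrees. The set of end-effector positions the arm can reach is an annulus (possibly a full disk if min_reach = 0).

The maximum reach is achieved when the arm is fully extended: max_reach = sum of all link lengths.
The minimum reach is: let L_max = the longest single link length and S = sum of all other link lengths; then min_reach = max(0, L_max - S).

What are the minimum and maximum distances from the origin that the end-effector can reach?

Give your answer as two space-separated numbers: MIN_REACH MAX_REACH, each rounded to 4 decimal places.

Answer: 0.0000 24.2000

Derivation:
Link lengths: [9.0, 11.1, 4.1]
max_reach = 9 + 11.1 + 4.1 = 24.2
L_max = max([9.0, 11.1, 4.1]) = 11.1
S (sum of others) = 24.2 - 11.1 = 13.1
min_reach = max(0, 11.1 - 13.1) = max(0, -2) = 0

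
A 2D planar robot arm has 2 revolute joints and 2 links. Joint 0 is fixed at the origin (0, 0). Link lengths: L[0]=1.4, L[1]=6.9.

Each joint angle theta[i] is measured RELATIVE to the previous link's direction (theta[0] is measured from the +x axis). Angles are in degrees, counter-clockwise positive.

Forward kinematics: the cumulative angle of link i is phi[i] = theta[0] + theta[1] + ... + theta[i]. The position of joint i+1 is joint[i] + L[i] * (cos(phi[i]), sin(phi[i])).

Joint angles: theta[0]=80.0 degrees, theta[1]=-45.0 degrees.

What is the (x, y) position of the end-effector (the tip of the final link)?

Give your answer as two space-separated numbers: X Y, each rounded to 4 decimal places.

joint[0] = (0.0000, 0.0000)  (base)
link 0: phi[0] = 80 = 80 deg
  cos(80 deg) = 0.1736, sin(80 deg) = 0.9848
  joint[1] = (0.0000, 0.0000) + 1.4 * (0.1736, 0.9848) = (0.0000 + 0.2431, 0.0000 + 1.3787) = (0.2431, 1.3787)
link 1: phi[1] = 80 + -45 = 35 deg
  cos(35 deg) = 0.8192, sin(35 deg) = 0.5736
  joint[2] = (0.2431, 1.3787) + 6.9 * (0.8192, 0.5736) = (0.2431 + 5.6521, 1.3787 + 3.9577) = (5.8953, 5.3364)
End effector: (5.8953, 5.3364)

Answer: 5.8953 5.3364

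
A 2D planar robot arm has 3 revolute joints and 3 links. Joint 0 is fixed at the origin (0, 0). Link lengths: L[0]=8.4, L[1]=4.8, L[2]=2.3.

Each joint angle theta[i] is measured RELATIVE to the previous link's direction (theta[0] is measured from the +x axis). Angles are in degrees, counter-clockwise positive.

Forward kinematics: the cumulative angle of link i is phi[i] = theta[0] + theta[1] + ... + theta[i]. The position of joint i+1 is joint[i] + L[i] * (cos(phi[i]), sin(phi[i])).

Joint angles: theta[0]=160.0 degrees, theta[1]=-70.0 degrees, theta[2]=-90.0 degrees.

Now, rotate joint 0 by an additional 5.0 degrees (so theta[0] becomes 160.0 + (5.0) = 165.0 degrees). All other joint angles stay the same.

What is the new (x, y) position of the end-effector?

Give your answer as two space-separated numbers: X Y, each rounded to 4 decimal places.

Answer: -6.2409 7.1563

Derivation:
joint[0] = (0.0000, 0.0000)  (base)
link 0: phi[0] = 165 = 165 deg
  cos(165 deg) = -0.9659, sin(165 deg) = 0.2588
  joint[1] = (0.0000, 0.0000) + 8.4 * (-0.9659, 0.2588) = (0.0000 + -8.1138, 0.0000 + 2.1741) = (-8.1138, 2.1741)
link 1: phi[1] = 165 + -70 = 95 deg
  cos(95 deg) = -0.0872, sin(95 deg) = 0.9962
  joint[2] = (-8.1138, 2.1741) + 4.8 * (-0.0872, 0.9962) = (-8.1138 + -0.4183, 2.1741 + 4.7817) = (-8.5321, 6.9558)
link 2: phi[2] = 165 + -70 + -90 = 5 deg
  cos(5 deg) = 0.9962, sin(5 deg) = 0.0872
  joint[3] = (-8.5321, 6.9558) + 2.3 * (0.9962, 0.0872) = (-8.5321 + 2.2912, 6.9558 + 0.2005) = (-6.2409, 7.1563)
End effector: (-6.2409, 7.1563)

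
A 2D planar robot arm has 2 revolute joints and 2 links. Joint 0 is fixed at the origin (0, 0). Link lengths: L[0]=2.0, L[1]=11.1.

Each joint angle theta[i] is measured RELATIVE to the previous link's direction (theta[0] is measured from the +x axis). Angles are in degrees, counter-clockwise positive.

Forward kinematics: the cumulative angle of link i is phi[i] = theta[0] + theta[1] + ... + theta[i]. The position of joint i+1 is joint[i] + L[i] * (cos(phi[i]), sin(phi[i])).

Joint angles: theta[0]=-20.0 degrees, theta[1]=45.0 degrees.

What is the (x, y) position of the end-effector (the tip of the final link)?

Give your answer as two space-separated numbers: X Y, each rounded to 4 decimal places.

joint[0] = (0.0000, 0.0000)  (base)
link 0: phi[0] = -20 = -20 deg
  cos(-20 deg) = 0.9397, sin(-20 deg) = -0.3420
  joint[1] = (0.0000, 0.0000) + 2 * (0.9397, -0.3420) = (0.0000 + 1.8794, 0.0000 + -0.6840) = (1.8794, -0.6840)
link 1: phi[1] = -20 + 45 = 25 deg
  cos(25 deg) = 0.9063, sin(25 deg) = 0.4226
  joint[2] = (1.8794, -0.6840) + 11.1 * (0.9063, 0.4226) = (1.8794 + 10.0600, -0.6840 + 4.6911) = (11.9394, 4.0070)
End effector: (11.9394, 4.0070)

Answer: 11.9394 4.0070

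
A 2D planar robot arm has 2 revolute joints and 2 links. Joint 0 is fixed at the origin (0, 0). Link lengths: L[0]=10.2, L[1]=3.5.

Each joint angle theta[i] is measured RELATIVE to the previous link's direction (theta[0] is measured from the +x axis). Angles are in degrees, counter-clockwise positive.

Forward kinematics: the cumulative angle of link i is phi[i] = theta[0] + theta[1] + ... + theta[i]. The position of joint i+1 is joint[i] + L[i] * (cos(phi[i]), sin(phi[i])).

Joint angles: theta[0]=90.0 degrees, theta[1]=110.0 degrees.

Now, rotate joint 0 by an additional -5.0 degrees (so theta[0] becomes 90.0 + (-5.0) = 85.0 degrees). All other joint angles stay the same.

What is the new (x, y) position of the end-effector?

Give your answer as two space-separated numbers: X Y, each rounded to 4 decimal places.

joint[0] = (0.0000, 0.0000)  (base)
link 0: phi[0] = 85 = 85 deg
  cos(85 deg) = 0.0872, sin(85 deg) = 0.9962
  joint[1] = (0.0000, 0.0000) + 10.2 * (0.0872, 0.9962) = (0.0000 + 0.8890, 0.0000 + 10.1612) = (0.8890, 10.1612)
link 1: phi[1] = 85 + 110 = 195 deg
  cos(195 deg) = -0.9659, sin(195 deg) = -0.2588
  joint[2] = (0.8890, 10.1612) + 3.5 * (-0.9659, -0.2588) = (0.8890 + -3.3807, 10.1612 + -0.9059) = (-2.4918, 9.2553)
End effector: (-2.4918, 9.2553)

Answer: -2.4918 9.2553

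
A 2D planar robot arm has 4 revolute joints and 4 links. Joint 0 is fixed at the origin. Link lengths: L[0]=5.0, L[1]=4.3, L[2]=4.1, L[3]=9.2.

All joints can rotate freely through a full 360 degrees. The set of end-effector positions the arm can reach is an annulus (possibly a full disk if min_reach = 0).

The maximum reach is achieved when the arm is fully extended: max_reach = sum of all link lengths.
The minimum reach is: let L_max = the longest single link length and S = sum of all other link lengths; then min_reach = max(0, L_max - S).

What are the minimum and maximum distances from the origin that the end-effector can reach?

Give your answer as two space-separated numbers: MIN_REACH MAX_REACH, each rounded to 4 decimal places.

Answer: 0.0000 22.6000

Derivation:
Link lengths: [5.0, 4.3, 4.1, 9.2]
max_reach = 5 + 4.3 + 4.1 + 9.2 = 22.6
L_max = max([5.0, 4.3, 4.1, 9.2]) = 9.2
S (sum of others) = 22.6 - 9.2 = 13.4
min_reach = max(0, 9.2 - 13.4) = max(0, -4.2) = 0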